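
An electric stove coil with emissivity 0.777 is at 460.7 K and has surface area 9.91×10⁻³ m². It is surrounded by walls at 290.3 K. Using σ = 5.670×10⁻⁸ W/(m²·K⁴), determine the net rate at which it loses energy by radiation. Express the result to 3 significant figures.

Net loss ≈ 16.6 W

Area A = 9.91×10⁻³ m².
Net radiated power P_net = εσA(T⁴ − T₀⁴) = 0.777×5.670×10⁻⁸×9.91×10⁻³×(460.7⁴ − 290.3⁴).
T⁴ − T₀⁴ = 4.50477×10¹⁰ − 7.10212×10⁹ = 3.79456×10¹⁰ K⁴, so P_net = 16.6 W.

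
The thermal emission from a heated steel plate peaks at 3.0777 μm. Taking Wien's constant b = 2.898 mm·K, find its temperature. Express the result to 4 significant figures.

T ≈ 941.6 K

Wien's law gives T = b/λ_max = (2.898×10⁻³ m·K)/(3.0777×10⁻⁶ m) = 941.6 K.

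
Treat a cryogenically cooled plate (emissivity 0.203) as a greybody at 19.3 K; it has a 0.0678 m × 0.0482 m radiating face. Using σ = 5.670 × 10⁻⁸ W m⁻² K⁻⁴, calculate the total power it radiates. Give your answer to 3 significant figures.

P ≈ 5.22×10⁻⁶ W

Area A = 0.0678 × 0.0482 = 3.26796×10⁻³ m².
P = εσAT⁴ = 0.203 × 5.670×10⁻⁸ × 3.26796×10⁻³ × (19.3)⁴ = 5.22×10⁻⁶ W.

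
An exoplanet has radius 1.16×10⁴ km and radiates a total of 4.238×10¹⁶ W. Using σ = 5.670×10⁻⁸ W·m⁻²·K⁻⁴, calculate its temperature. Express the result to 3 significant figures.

T ≈ 145 K

Surface area A = 4πR² = 4π(1.16×10⁷ m)² = 1.69093×10¹⁵ m².
P = σAT⁴ ⇒ T = (P/(σA))^(1/4) = (4.238×10¹⁶/(5.670×10⁻⁸×1.69093×10¹⁵))^(1/4) = 145 K.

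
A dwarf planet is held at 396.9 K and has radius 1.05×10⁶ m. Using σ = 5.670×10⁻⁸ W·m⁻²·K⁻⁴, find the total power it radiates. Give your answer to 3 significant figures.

Surface area A = 4πR² = 4π(1.05×10⁶ m)² = 1.38544×10¹³ m².
P = σAT⁴ = 5.670×10⁻⁸ × 1.38544×10¹³ × (396.9)⁴ = 1.95×10¹⁶ W.

P ≈ 1.95×10¹⁶ W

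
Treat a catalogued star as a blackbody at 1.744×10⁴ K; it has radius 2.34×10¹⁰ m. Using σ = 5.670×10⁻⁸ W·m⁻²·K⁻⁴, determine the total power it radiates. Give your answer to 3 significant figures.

Surface area A = 4πR² = 4π(2.34×10¹⁰ m)² = 6.88084×10²¹ m².
P = σAT⁴ = 5.670×10⁻⁸ × 6.88084×10²¹ × (1.744×10⁴)⁴ = 3.61×10³¹ W.

P ≈ 3.61×10³¹ W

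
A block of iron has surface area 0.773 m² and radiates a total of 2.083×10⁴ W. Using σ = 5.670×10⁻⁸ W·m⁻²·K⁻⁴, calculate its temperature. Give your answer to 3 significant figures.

T ≈ 830 K

Area A = 0.773 m².
P = σAT⁴ ⇒ T = (P/(σA))^(1/4) = (2.083×10⁴/(5.670×10⁻⁸×0.773))^(1/4) = 830 K.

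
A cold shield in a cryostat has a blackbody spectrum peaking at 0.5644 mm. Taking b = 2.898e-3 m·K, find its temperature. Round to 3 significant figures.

T ≈ 5.13 K

Wien's law gives T = b/λ_max = (2.898×10⁻³ m·K)/(5.644×10⁻⁴ m) = 5.13 K.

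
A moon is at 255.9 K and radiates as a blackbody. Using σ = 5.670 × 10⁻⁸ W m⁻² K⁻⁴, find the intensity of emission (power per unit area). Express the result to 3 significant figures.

Stefan–Boltzmann: I = σT⁴ = 5.670×10⁻⁸ × (255.9)⁴ = 243 W/m².

I ≈ 243 W/m²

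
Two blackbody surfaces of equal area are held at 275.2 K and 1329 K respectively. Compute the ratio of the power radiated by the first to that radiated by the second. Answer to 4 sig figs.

P₁/P₂ ≈ 1.839×10⁻³

With equal areas, P₁/P₂ = (T₁/T₂)⁴ = (275.2/1329)⁴ = 1.839×10⁻³.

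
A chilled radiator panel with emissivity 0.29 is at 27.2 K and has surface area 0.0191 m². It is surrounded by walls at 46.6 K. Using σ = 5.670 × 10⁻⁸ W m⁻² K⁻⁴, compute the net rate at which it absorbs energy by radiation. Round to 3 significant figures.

Net gain ≈ 1.31×10⁻³ W

Area A = 0.0191 m².
Net radiated power P_net = εσA(T⁴ − T₀⁴) = 0.29×5.670×10⁻⁸×0.0191×(27.2⁴ − 46.6⁴).
T⁴ − T₀⁴ = 5.47363×10⁵ − 4.71567×10⁶ = -4.16831×10⁶ K⁴, so P_net = -1.31×10⁻³ W — negative, meaning a net gain of 1.31×10⁻³ W.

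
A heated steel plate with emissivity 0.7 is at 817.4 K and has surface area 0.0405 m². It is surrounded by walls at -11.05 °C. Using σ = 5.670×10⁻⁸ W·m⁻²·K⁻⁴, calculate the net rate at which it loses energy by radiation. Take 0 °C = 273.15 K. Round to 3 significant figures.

Net loss ≈ 710 W

Surroundings: T = -11.05 °C + 273.15 = 262.10 K.
Area A = 0.0405 m².
Net radiated power P_net = εσA(T⁴ − T₀⁴) = 0.7×5.670×10⁻⁸×0.0405×(817.4⁴ − 262.10⁴).
T⁴ − T₀⁴ = 4.46415×10¹¹ − 4.71920×10⁹ = 4.41696×10¹¹ K⁴, so P_net = 710 W.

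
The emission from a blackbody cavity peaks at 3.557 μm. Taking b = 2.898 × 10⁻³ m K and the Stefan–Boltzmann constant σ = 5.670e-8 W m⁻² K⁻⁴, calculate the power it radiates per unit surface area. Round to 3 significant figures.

Wien's law: T = b/λ_max = 2.898×10⁻³/3.557×10⁻⁶ = 814.732 K.
Then I = σT⁴ = 5.670×10⁻⁸×(814.732)⁴ = 2.50×10⁴ W/m².

I ≈ 2.50×10⁴ W/m²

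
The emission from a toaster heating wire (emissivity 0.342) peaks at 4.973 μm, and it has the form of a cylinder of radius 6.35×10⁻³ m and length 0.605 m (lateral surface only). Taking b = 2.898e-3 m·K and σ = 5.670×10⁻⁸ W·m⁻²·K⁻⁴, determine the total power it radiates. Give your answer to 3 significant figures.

Wien's law: T = b/λ_max = 2.898×10⁻³/4.973×10⁻⁶ = 582.747 K.
Lateral area A = 2πrL = 2π×6.35×10⁻³×0.605 = 0.0241384 m².
Then P = εσAT⁴ = 0.342×5.670×10⁻⁸×0.0241384×(582.747)⁴ = 54.0 W.

P ≈ 54.0 W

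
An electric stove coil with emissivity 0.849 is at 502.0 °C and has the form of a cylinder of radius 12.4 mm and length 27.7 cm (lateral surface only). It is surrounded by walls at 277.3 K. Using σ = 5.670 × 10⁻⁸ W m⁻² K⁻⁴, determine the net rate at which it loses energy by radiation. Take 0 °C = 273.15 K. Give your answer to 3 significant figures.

T = 502.0 °C + 273.15 = 775.15 K.
Lateral area A = 2πrL = 2π×0.0124×0.277 = 0.0215815 m².
Net radiated power P_net = εσA(T⁴ − T₀⁴) = 0.849×5.670×10⁻⁸×0.0215815×(775.15⁴ − 277.3⁴).
T⁴ − T₀⁴ = 3.61030×10¹¹ − 5.91289×10⁹ = 3.55117×10¹¹ K⁴, so P_net = 369 W.

Net loss ≈ 369 W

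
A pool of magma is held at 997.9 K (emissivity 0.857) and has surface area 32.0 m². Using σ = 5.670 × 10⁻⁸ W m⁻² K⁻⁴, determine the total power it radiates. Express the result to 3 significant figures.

Area A = 32.0 m².
P = εσAT⁴ = 0.857 × 5.670×10⁻⁸ × 32.0 × (997.9)⁴ = 1.54×10⁶ W.

P ≈ 1.54×10⁶ W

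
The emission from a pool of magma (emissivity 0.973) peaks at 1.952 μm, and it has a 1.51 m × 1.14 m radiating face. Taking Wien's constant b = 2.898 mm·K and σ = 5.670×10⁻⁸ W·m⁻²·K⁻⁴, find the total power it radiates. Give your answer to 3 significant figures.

Wien's law: T = b/λ_max = 2.898×10⁻³/1.952×10⁻⁶ = 1484.63 K.
Area A = 1.51 × 1.14 = 1.7214 m².
Then P = εσAT⁴ = 0.973×5.670×10⁻⁸×1.7214×(1484.63)⁴ = 4.61×10⁵ W.

P ≈ 4.61×10⁵ W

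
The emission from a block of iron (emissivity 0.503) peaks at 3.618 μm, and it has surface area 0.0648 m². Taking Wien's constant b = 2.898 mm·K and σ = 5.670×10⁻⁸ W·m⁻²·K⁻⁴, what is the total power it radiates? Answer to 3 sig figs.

Wien's law: T = b/λ_max = 2.898×10⁻³/3.618×10⁻⁶ = 800.995 K.
Area A = 0.0648 m².
Then P = εσAT⁴ = 0.503×5.670×10⁻⁸×0.0648×(800.995)⁴ = 761 W.

P ≈ 761 W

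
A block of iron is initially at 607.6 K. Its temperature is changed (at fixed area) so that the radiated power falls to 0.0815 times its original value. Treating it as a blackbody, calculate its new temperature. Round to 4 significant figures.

T₂ ≈ 324.6 K

P ∝ T⁴, so T₂/T₁ = (P₂/P₁)^(1/4) = (0.0815)^(1/4) = 0.534305.
T₂ = 607.6 × 0.534305 = 324.6 K.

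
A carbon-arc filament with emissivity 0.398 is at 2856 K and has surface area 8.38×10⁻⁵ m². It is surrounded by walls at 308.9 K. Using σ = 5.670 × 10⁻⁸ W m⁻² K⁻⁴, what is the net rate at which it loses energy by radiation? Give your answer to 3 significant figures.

Net loss ≈ 126 W

Area A = 8.38×10⁻⁵ m².
Net radiated power P_net = εσA(T⁴ − T₀⁴) = 0.398×5.670×10⁻⁸×8.38×10⁻⁵×(2856⁴ − 308.9⁴).
T⁴ − T₀⁴ = 6.65323×10¹³ − 9.10483×10⁹ = 6.65232×10¹³ K⁴, so P_net = 126 W.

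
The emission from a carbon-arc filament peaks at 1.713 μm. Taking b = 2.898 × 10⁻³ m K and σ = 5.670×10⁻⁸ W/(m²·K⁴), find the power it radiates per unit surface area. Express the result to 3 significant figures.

I ≈ 4.64×10⁵ W/m²

Wien's law: T = b/λ_max = 2.898×10⁻³/1.713×10⁻⁶ = 1691.77 K.
Then I = σT⁴ = 5.670×10⁻⁸×(1691.77)⁴ = 4.64×10⁵ W/m².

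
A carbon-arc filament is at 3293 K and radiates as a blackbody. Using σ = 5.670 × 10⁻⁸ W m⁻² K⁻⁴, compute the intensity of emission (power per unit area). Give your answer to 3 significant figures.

Stefan–Boltzmann: I = σT⁴ = 5.670×10⁻⁸ × (3293)⁴ = 6.67×10⁶ W/m².

I ≈ 6.67×10⁶ W/m²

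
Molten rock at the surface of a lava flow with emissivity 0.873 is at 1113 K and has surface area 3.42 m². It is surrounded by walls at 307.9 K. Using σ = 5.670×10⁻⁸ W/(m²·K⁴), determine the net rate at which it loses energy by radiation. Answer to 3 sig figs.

Net loss ≈ 2.58×10⁵ W

Area A = 3.42 m².
Net radiated power P_net = εσA(T⁴ − T₀⁴) = 0.873×5.670×10⁻⁸×3.42×(1113⁴ − 307.9⁴).
T⁴ − T₀⁴ = 1.53455×10¹² − 8.98750×10⁹ = 1.52556×10¹² K⁴, so P_net = 2.58×10⁵ W.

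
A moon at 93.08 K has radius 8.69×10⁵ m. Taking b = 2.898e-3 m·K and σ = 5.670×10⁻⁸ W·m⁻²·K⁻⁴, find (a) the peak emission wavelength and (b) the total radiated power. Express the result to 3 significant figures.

(a) λ_max = b/T = 2.898×10⁻³/93.08 = 3.113×10⁻⁵ m = 31.1 μm.
Surface area A = 4πR² = 4π(8.69×10⁵ m)² = 9.48963×10¹² m².
(b) P = σAT⁴ = 5.670×10⁻⁸×9.48963×10¹²×(93.08)⁴ = 4.04×10¹³ W.

λ_max ≈ 31.1 μm; P ≈ 4.04×10¹³ W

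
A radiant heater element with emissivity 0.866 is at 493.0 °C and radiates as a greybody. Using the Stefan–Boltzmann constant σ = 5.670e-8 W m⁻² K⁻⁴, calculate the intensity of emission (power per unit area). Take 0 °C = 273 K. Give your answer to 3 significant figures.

I ≈ 1.69×10⁴ W/m²

T = 493.0 °C + 273 = 766.0 K.
Stefan–Boltzmann: I = εσT⁴ = 0.866 × 5.670×10⁻⁸ × (766.0)⁴ = 1.69×10⁴ W/m².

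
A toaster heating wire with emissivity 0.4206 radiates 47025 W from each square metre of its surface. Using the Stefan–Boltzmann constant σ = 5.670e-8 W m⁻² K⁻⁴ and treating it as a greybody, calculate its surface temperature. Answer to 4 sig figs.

T ≈ 1185 K

I = εσT⁴, so T = (I/εσ)^(1/4) = (47025/(0.4206×5.670×10⁻⁸))^(1/4) = 1185 K.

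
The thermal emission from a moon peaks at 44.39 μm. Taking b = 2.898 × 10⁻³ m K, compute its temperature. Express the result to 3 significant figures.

Wien's law gives T = b/λ_max = (2.898×10⁻³ m·K)/(4.439×10⁻⁵ m) = 65.3 K.

T ≈ 65.3 K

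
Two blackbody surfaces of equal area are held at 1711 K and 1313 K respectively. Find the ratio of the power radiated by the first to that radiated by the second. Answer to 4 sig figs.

P₁/P₂ ≈ 2.884

With equal areas, P₁/P₂ = (T₁/T₂)⁴ = (1711/1313)⁴ = 2.884.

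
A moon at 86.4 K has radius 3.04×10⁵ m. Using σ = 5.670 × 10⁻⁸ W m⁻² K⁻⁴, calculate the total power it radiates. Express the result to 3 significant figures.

Surface area A = 4πR² = 4π(3.04×10⁵ m)² = 1.16133×10¹² m².
P = σAT⁴ = 5.670×10⁻⁸ × 1.16133×10¹² × (86.4)⁴ = 3.67×10¹² W.

P ≈ 3.67×10¹² W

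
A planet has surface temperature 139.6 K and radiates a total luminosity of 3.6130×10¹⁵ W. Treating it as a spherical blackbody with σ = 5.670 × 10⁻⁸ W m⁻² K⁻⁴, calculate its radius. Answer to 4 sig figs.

R ≈ 3.654×10⁶ m

L = 4πR²σT⁴ ⇒ R = √(L/(4πσT⁴)).
σT⁴ = 21.5340 W/m², so R = √(3.6130×10¹⁵/(4π×21.5340)) = 3.654×10⁶ m.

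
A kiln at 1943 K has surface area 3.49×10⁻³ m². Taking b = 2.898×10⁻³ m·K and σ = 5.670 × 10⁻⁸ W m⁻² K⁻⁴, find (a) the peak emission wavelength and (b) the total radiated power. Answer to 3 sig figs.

(a) λ_max = b/T = 2.898×10⁻³/1943 = 1.492×10⁻⁶ m = 1.49×10³ nm.
Area A = 3.49×10⁻³ m².
(b) P = σAT⁴ = 5.670×10⁻⁸×3.49×10⁻³×(1943)⁴ = 2.82×10³ W.

λ_max ≈ 1.49×10³ nm; P ≈ 2.82×10³ W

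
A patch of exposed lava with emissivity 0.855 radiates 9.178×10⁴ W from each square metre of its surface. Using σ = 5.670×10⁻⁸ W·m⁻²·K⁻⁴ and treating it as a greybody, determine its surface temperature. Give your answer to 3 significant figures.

T ≈ 1.17×10³ K

I = εσT⁴, so T = (I/εσ)^(1/4) = (9.178×10⁴/(0.855×5.670×10⁻⁸))^(1/4) = 1.17×10³ K.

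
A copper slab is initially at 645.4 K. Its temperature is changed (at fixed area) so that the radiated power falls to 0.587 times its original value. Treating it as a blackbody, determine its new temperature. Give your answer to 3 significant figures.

P ∝ T⁴, so T₂/T₁ = (P₂/P₁)^(1/4) = (0.587)^(1/4) = 0.875305.
T₂ = 645.4 × 0.875305 = 565 K.

T₂ ≈ 565 K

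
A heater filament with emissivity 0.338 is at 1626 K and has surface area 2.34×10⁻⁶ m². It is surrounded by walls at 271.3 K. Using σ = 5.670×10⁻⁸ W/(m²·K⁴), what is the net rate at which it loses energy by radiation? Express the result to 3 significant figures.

Net loss ≈ 0.313 W

Area A = 2.34×10⁻⁶ m².
Net radiated power P_net = εσA(T⁴ − T₀⁴) = 0.338×5.670×10⁻⁸×2.34×10⁻⁶×(1626⁴ − 271.3⁴).
T⁴ − T₀⁴ = 6.99008×10¹² − 5.41750×10⁹ = 6.98466×10¹² K⁴, so P_net = 0.313 W.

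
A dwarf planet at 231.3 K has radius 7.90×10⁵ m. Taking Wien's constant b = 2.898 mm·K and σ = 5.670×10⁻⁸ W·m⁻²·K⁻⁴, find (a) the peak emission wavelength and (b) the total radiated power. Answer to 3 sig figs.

λ_max ≈ 12.5 μm; P ≈ 1.27×10¹⁵ W

(a) λ_max = b/T = 2.898×10⁻³/231.3 = 1.253×10⁻⁵ m = 12.5 μm.
Surface area A = 4πR² = 4π(7.90×10⁵ m)² = 7.84267×10¹² m².
(b) P = σAT⁴ = 5.670×10⁻⁸×7.84267×10¹²×(231.3)⁴ = 1.27×10¹⁵ W.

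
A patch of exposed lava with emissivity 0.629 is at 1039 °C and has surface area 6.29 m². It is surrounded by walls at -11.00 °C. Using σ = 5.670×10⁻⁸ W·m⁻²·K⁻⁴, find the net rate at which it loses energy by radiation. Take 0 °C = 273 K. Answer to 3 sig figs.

Net loss ≈ 6.64×10⁵ W

T = 1039 °C + 273 = 1312 K.
Surroundings: T = -11.00 °C + 273 = 262.00 K.
Area A = 6.29 m².
Net radiated power P_net = εσA(T⁴ − T₀⁴) = 0.629×5.670×10⁻⁸×6.29×(1312⁴ − 262.00⁴).
T⁴ − T₀⁴ = 2.96303×10¹² − 4.71200×10⁹ = 2.95832×10¹² K⁴, so P_net = 6.64×10⁵ W.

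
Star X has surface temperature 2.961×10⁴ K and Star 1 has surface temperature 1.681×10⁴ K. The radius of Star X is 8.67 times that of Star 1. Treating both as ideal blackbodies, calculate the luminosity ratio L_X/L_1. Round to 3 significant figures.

L_X/L_1 ≈ 724

L ∝ R²T⁴, so L_X/L_1 = (R_X/R_1)²(T_X/T_1)⁴ = (8.67)² × (2.961×10⁴/1.681×10⁴)⁴ = 75.1689 × 9.62682 = 724.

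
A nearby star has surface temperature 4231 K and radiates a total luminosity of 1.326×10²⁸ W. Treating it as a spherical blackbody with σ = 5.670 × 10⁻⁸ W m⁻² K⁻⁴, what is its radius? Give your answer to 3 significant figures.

R ≈ 7.62×10⁹ m

L = 4πR²σT⁴ ⇒ R = √(L/(4πσT⁴)).
σT⁴ = 1.81700×10⁷ W/m², so R = √(1.326×10²⁸/(4π×1.81700×10⁷)) = 7.62×10⁹ m.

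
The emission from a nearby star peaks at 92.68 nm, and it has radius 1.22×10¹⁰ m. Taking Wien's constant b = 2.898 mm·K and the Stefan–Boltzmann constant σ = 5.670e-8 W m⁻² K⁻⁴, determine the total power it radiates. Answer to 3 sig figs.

P ≈ 1.01×10³² W

Wien's law: T = b/λ_max = 2.898×10⁻³/9.268×10⁻⁸ = 31268.9 K.
Surface area A = 4πR² = 4π(1.22×10¹⁰ m)² = 1.87038×10²¹ m².
Then P = σAT⁴ = 5.670×10⁻⁸×1.87038×10²¹×(31268.9)⁴ = 1.01×10³² W.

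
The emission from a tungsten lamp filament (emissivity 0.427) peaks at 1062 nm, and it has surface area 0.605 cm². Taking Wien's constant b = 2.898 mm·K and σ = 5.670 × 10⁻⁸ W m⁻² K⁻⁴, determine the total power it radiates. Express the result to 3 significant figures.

Wien's law: T = b/λ_max = 2.898×10⁻³/1.062×10⁻⁶ = 2728.81 K.
Area A = 0.605 cm² = 6.05×10⁻⁵ m².
Then P = εσAT⁴ = 0.427×5.670×10⁻⁸×6.05×10⁻⁵×(2728.81)⁴ = 81.2 W.

P ≈ 81.2 W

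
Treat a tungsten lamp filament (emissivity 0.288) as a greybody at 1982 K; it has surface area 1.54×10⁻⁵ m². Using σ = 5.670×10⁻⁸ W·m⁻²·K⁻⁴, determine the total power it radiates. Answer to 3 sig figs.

Area A = 1.54×10⁻⁵ m².
P = εσAT⁴ = 0.288 × 5.670×10⁻⁸ × 1.54×10⁻⁵ × (1982)⁴ = 3.88 W.

P ≈ 3.88 W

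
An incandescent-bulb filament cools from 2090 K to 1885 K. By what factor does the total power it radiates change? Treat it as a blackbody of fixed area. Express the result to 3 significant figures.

P ∝ T⁴, so P₂/P₁ = (T₂/T₁)⁴ = (1885/2090)⁴ = (0.901914)⁴ = 0.662.

P₂/P₁ ≈ 0.662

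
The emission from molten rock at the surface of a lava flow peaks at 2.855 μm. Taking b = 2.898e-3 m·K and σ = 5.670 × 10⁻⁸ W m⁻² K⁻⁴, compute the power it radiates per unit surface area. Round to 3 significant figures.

I ≈ 6.02×10⁴ W/m²

Wien's law: T = b/λ_max = 2.898×10⁻³/2.855×10⁻⁶ = 1015.06 K.
Then I = σT⁴ = 5.670×10⁻⁸×(1015.06)⁴ = 6.02×10⁴ W/m².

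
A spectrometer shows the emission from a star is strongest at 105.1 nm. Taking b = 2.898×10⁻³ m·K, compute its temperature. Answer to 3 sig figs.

Wien's law gives T = b/λ_max = (2.898×10⁻³ m·K)/(1.051×10⁻⁷ m) = 2.76×10⁴ K.

T ≈ 2.76×10⁴ K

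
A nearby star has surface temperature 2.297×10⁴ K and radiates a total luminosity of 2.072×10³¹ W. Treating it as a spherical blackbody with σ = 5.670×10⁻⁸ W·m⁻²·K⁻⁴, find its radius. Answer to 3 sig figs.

R ≈ 1.02×10¹⁰ m

L = 4πR²σT⁴ ⇒ R = √(L/(4πσT⁴)).
σT⁴ = 1.57844×10¹⁰ W/m², so R = √(2.072×10³¹/(4π×1.57844×10¹⁰)) = 1.02×10¹⁰ m.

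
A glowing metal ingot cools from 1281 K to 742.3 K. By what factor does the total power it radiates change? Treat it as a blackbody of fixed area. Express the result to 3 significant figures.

P₂/P₁ ≈ 0.113

P ∝ T⁴, so P₂/P₁ = (T₂/T₁)⁴ = (742.3/1281)⁴ = (0.579469)⁴ = 0.113.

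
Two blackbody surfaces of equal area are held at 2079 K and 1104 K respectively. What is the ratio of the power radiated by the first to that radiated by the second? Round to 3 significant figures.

With equal areas, P₁/P₂ = (T₁/T₂)⁴ = (2079/1104)⁴ = 12.6.

P₁/P₂ ≈ 12.6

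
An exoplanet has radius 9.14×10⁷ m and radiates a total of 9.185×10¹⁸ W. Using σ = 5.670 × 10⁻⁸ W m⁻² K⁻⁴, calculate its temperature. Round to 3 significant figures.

Surface area A = 4πR² = 4π(9.14×10⁷ m)² = 1.04979×10¹⁷ m².
P = σAT⁴ ⇒ T = (P/(σA))^(1/4) = (9.185×10¹⁸/(5.670×10⁻⁸×1.04979×10¹⁷))^(1/4) = 198 K.

T ≈ 198 K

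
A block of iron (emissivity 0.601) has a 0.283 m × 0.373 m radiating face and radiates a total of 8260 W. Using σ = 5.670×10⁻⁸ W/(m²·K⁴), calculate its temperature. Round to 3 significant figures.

Area A = 0.283 × 0.373 = 0.105559 m².
P = εσAT⁴ ⇒ T = (P/(εσA))^(1/4) = (8260/(0.601×5.670×10⁻⁸×0.105559))^(1/4) = 1.23×10³ K.

T ≈ 1.23×10³ K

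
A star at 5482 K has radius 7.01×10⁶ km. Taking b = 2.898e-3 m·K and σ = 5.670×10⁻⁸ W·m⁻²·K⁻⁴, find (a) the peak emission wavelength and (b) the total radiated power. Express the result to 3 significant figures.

λ_max ≈ 0.529 μm; P ≈ 3.16×10²⁸ W

(a) λ_max = b/T = 2.898×10⁻³/5482 = 5.286×10⁻⁷ m = 0.529 μm.
Surface area A = 4πR² = 4π(7.01×10⁹ m)² = 6.17513×10²⁰ m².
(b) P = σAT⁴ = 5.670×10⁻⁸×6.17513×10²⁰×(5482)⁴ = 3.16×10²⁸ W.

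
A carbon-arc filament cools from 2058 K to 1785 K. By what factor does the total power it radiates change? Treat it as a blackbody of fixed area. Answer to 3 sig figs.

P₂/P₁ ≈ 0.566

P ∝ T⁴, so P₂/P₁ = (T₂/T₁)⁴ = (1785/2058)⁴ = (0.867347)⁴ = 0.566.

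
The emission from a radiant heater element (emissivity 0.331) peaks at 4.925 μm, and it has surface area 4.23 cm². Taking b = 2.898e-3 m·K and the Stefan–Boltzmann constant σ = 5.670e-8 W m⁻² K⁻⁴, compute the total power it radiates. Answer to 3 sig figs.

Wien's law: T = b/λ_max = 2.898×10⁻³/4.925×10⁻⁶ = 588.426 K.
Area A = 4.23 cm² = 4.23×10⁻⁴ m².
Then P = εσAT⁴ = 0.331×5.670×10⁻⁸×4.23×10⁻⁴×(588.426)⁴ = 0.952 W.

P ≈ 0.952 W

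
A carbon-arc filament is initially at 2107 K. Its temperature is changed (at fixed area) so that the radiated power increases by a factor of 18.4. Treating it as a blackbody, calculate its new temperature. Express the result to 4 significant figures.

P ∝ T⁴, so T₂/T₁ = (P₂/P₁)^(1/4) = (18.4)^(1/4) = 2.07112.
T₂ = 2107 × 2.07112 = 4364 K.

T₂ ≈ 4364 K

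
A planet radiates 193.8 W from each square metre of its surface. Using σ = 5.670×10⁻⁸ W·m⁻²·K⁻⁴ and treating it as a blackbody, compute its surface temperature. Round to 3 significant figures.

T ≈ 242 K

I = σT⁴, so T = (I/σ)^(1/4) = (193.8/(5.670×10⁻⁸))^(1/4) = 242 K.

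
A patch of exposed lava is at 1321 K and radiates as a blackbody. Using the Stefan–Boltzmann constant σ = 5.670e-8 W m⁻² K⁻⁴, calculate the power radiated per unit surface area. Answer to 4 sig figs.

I ≈ 1.727×10⁵ W/m²

Stefan–Boltzmann: I = σT⁴ = 5.670×10⁻⁸ × (1321)⁴ = 1.727×10⁵ W/m².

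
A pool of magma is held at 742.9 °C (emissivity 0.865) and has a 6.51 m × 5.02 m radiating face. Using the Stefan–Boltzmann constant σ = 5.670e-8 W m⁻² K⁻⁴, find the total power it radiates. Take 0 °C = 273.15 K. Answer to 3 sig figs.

P ≈ 1.71×10⁶ W

T = 742.9 °C + 273.15 = 1016.05 K.
Area A = 6.51 × 5.02 = 32.6802 m².
P = εσAT⁴ = 0.865 × 5.670×10⁻⁸ × 32.6802 × (1016.05)⁴ = 1.71×10⁶ W.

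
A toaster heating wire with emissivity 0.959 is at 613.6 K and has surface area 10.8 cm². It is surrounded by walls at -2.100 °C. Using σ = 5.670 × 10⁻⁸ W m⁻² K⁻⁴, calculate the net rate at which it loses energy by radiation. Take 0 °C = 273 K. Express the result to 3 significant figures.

Surroundings: T = -2.100 °C + 273 = 270.900 K.
Area A = 10.8 cm² = 1.08×10⁻³ m².
Net radiated power P_net = εσA(T⁴ − T₀⁴) = 0.959×5.670×10⁻⁸×1.08×10⁻³×(613.6⁴ − 270.900⁴).
T⁴ − T₀⁴ = 1.41756×10¹¹ − 5.38562×10⁹ = 1.36370×10¹¹ K⁴, so P_net = 8.01 W.

Net loss ≈ 8.01 W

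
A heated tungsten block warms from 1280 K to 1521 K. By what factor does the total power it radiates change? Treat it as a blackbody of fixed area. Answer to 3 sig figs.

P ∝ T⁴, so P₂/P₁ = (T₂/T₁)⁴ = (1521/1280)⁴ = (1.18828)⁴ = 1.99.

P₂/P₁ ≈ 1.99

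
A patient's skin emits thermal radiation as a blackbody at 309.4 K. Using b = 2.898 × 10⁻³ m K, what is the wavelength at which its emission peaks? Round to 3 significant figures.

λ_max ≈ 9.37 μm

Wien's displacement law: λ_max = b/T = (2.898×10⁻³ m·K)/(309.4 K) = 9.367×10⁻⁶ m.
That is 9.37 μm, in the infrared range.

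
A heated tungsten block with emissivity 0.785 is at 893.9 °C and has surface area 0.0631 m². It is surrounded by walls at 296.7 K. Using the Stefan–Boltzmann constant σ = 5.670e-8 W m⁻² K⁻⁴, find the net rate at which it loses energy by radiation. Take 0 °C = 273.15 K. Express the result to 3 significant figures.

Net loss ≈ 5.19×10³ W

T = 893.9 °C + 273.15 = 1167.05 K.
Area A = 0.0631 m².
Net radiated power P_net = εσA(T⁴ − T₀⁴) = 0.785×5.670×10⁻⁸×0.0631×(1167.05⁴ − 296.7⁴).
T⁴ − T₀⁴ = 1.85506×10¹² − 7.74944×10⁹ = 1.84731×10¹² K⁴, so P_net = 5.19×10³ W.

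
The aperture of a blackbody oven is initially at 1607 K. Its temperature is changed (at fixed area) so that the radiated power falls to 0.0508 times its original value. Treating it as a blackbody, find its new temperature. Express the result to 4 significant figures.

P ∝ T⁴, so T₂/T₁ = (P₂/P₁)^(1/4) = (0.0508)^(1/4) = 0.474751.
T₂ = 1607 × 0.474751 = 762.9 K.

T₂ ≈ 762.9 K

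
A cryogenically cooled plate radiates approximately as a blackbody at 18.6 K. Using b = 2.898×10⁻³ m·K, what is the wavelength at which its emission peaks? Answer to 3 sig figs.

Wien's displacement law: λ_max = b/T = (2.898×10⁻³ m·K)/(18.6 K) = 1.558×10⁻⁴ m.
That is 0.156 mm, in the infrared range.

λ_max ≈ 0.156 mm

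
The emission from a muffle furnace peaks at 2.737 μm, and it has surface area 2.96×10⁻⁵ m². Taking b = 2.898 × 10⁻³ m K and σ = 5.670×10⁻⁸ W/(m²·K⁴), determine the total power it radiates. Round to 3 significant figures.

P ≈ 2.11 W

Wien's law: T = b/λ_max = 2.898×10⁻³/2.737×10⁻⁶ = 1058.82 K.
Area A = 2.96×10⁻⁵ m².
Then P = σAT⁴ = 5.670×10⁻⁸×2.96×10⁻⁵×(1058.82)⁴ = 2.11 W.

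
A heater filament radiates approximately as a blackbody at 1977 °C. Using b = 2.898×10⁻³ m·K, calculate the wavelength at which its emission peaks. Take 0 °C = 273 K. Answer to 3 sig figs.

T = 1977 °C + 273 = 2250 K.
Wien's displacement law: λ_max = b/T = (2.898×10⁻³ m·K)/(2250 K) = 1.288×10⁻⁶ m.
That is 1.29×10³ nm, in the infrared range.

λ_max ≈ 1.29×10³ nm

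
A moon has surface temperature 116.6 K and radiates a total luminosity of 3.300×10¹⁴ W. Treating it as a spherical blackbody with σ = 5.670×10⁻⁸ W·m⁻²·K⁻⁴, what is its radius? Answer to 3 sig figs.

L = 4πR²σT⁴ ⇒ R = √(L/(4πσT⁴)).
σT⁴ = 10.4804 W/m², so R = √(3.300×10¹⁴/(4π×10.4804)) = 1.58×10⁶ m.

R ≈ 1.58×10⁶ m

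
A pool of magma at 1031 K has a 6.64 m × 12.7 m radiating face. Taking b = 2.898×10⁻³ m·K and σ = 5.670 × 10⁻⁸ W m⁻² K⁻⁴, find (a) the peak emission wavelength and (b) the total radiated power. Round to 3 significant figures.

(a) λ_max = b/T = 2.898×10⁻³/1031 = 2.811×10⁻⁶ m = 2.81 μm.
Area A = 6.64 × 12.7 = 84.328 m².
(b) P = σAT⁴ = 5.670×10⁻⁸×84.328×(1031)⁴ = 5.40×10⁶ W.

λ_max ≈ 2.81 μm; P ≈ 5.40×10⁶ W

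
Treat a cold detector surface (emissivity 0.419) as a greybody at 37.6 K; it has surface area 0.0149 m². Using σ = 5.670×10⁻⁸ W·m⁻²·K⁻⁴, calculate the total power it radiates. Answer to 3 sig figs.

Area A = 0.0149 m².
P = εσAT⁴ = 0.419 × 5.670×10⁻⁸ × 0.0149 × (37.6)⁴ = 7.08×10⁻⁴ W.

P ≈ 7.08×10⁻⁴ W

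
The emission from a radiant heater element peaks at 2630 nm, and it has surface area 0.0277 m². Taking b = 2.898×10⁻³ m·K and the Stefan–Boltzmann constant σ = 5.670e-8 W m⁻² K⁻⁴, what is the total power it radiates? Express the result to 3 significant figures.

Wien's law: T = b/λ_max = 2.898×10⁻³/2.630×10⁻⁶ = 1101.90 K.
Area A = 0.0277 m².
Then P = σAT⁴ = 5.670×10⁻⁸×0.0277×(1101.90)⁴ = 2.32×10³ W.

P ≈ 2.32×10³ W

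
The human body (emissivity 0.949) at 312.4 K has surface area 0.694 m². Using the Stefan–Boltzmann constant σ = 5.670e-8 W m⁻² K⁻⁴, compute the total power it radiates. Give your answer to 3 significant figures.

Area A = 0.694 m².
P = εσAT⁴ = 0.949 × 5.670×10⁻⁸ × 0.694 × (312.4)⁴ = 356 W.

P ≈ 356 W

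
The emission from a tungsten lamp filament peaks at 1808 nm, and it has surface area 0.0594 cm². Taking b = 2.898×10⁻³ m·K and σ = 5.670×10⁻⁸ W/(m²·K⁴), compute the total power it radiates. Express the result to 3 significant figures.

Wien's law: T = b/λ_max = 2.898×10⁻³/1.808×10⁻⁶ = 1602.88 K.
Area A = 0.0594 cm² = 5.94×10⁻⁶ m².
Then P = σAT⁴ = 5.670×10⁻⁸×5.94×10⁻⁶×(1602.88)⁴ = 2.22 W.

P ≈ 2.22 W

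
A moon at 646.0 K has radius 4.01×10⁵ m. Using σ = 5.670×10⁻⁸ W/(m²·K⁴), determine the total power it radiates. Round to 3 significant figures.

P ≈ 2.00×10¹⁶ W

Surface area A = 4πR² = 4π(4.01×10⁵ m)² = 2.02068×10¹² m².
P = σAT⁴ = 5.670×10⁻⁸ × 2.02068×10¹² × (646.0)⁴ = 2.00×10¹⁶ W.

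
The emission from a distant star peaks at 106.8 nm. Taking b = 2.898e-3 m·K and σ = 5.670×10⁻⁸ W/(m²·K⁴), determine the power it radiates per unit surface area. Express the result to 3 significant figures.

Wien's law: T = b/λ_max = 2.898×10⁻³/1.068×10⁻⁷ = 27134.8 K.
Then I = σT⁴ = 5.670×10⁻⁸×(27134.8)⁴ = 3.07×10¹⁰ W/m².

I ≈ 3.07×10¹⁰ W/m²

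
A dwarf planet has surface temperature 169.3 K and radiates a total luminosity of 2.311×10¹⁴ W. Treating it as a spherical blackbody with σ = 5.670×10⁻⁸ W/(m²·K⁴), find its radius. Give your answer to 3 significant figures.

L = 4πR²σT⁴ ⇒ R = √(L/(4πσT⁴)).
σT⁴ = 46.5812 W/m², so R = √(2.311×10¹⁴/(4π×46.5812)) = 6.28×10⁵ m.

R ≈ 6.28×10⁵ m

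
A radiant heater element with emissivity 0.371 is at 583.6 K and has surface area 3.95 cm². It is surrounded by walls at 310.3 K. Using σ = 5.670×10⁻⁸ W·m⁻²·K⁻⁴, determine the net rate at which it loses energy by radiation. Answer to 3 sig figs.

Area A = 3.95 cm² = 3.95×10⁻⁴ m².
Net radiated power P_net = εσA(T⁴ − T₀⁴) = 0.371×5.670×10⁻⁸×3.95×10⁻⁴×(583.6⁴ − 310.3⁴).
T⁴ − T₀⁴ = 1.16001×10¹¹ − 9.27101×10⁹ = 1.06730×10¹¹ K⁴, so P_net = 0.887 W.

Net loss ≈ 0.887 W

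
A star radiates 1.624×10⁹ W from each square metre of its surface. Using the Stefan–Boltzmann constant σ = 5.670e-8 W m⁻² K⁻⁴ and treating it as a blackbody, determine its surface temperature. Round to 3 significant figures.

T ≈ 1.30×10⁴ K

I = σT⁴, so T = (I/σ)^(1/4) = (1.624×10⁹/(5.670×10⁻⁸))^(1/4) = 1.30×10⁴ K.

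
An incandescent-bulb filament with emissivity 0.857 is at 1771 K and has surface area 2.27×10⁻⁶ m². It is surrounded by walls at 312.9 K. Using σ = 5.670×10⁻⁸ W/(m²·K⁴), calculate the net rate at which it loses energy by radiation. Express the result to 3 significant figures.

Net loss ≈ 1.08 W

Area A = 2.27×10⁻⁶ m².
Net radiated power P_net = εσA(T⁴ − T₀⁴) = 0.857×5.670×10⁻⁸×2.27×10⁻⁶×(1771⁴ − 312.9⁴).
T⁴ − T₀⁴ = 9.83726×10¹² − 9.58567×10⁹ = 9.82767×10¹² K⁴, so P_net = 1.08 W.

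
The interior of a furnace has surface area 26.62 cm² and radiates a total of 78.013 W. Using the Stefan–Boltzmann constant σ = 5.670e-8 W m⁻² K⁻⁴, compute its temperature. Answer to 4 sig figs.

T ≈ 847.9 K

Area A = 26.62 cm² = 2.662×10⁻³ m².
P = σAT⁴ ⇒ T = (P/(σA))^(1/4) = (78.013/(5.670×10⁻⁸×2.662×10⁻³))^(1/4) = 847.9 K.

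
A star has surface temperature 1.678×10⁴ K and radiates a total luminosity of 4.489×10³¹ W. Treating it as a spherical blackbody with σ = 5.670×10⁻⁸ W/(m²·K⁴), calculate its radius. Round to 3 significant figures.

L = 4πR²σT⁴ ⇒ R = √(L/(4πσT⁴)).
σT⁴ = 4.49522×10⁹ W/m², so R = √(4.489×10³¹/(4π×4.49522×10⁹)) = 2.82×10¹⁰ m.

R ≈ 2.82×10¹⁰ m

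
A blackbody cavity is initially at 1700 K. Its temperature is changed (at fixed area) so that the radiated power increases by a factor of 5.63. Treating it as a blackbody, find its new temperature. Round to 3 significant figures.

T₂ ≈ 2.62×10³ K

P ∝ T⁴, so T₂/T₁ = (P₂/P₁)^(1/4) = (5.63)^(1/4) = 1.54038.
T₂ = 1700 × 1.54038 = 2.62×10³ K.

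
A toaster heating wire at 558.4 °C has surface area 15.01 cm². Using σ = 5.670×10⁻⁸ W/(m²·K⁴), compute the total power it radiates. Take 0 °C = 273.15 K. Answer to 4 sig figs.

P ≈ 40.69 W

T = 558.4 °C + 273.15 = 831.55 K.
Area A = 15.01 cm² = 1.501×10⁻³ m².
P = σAT⁴ = 5.670×10⁻⁸ × 1.501×10⁻³ × (831.55)⁴ = 40.69 W.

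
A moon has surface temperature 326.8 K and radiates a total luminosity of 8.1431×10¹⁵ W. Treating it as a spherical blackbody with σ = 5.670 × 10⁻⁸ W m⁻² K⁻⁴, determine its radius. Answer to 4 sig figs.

L = 4πR²σT⁴ ⇒ R = √(L/(4πσT⁴)).
σT⁴ = 646.712 W/m², so R = √(8.1431×10¹⁵/(4π×646.712)) = 1.001×10⁶ m.

R ≈ 1.001×10⁶ m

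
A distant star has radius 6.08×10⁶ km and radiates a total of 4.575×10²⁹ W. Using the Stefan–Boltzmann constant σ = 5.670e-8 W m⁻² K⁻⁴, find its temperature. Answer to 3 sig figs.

T ≈ 1.15×10⁴ K

Surface area A = 4πR² = 4π(6.08×10⁹ m)² = 4.64533×10²⁰ m².
P = σAT⁴ ⇒ T = (P/(σA))^(1/4) = (4.575×10²⁹/(5.670×10⁻⁸×4.64533×10²⁰))^(1/4) = 1.15×10⁴ K.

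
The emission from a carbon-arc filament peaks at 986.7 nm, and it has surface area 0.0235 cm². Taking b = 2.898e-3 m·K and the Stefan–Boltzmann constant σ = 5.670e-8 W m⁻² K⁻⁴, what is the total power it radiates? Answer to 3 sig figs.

Wien's law: T = b/λ_max = 2.898×10⁻³/9.867×10⁻⁷ = 2937.06 K.
Area A = 0.0235 cm² = 2.35×10⁻⁶ m².
Then P = σAT⁴ = 5.670×10⁻⁸×2.35×10⁻⁶×(2937.06)⁴ = 9.92 W.

P ≈ 9.92 W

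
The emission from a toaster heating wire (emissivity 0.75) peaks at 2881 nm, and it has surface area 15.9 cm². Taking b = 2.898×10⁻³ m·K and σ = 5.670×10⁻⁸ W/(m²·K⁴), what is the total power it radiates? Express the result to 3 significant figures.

Wien's law: T = b/λ_max = 2.898×10⁻³/2.881×10⁻⁶ = 1005.90 K.
Area A = 15.9 cm² = 1.59×10⁻³ m².
Then P = εσAT⁴ = 0.75×5.670×10⁻⁸×1.59×10⁻³×(1005.90)⁴ = 69.2 W.

P ≈ 69.2 W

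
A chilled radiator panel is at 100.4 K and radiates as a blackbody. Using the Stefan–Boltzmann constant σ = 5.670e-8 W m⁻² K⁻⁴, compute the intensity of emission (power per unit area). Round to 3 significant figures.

Stefan–Boltzmann: I = σT⁴ = 5.670×10⁻⁸ × (100.4)⁴ = 5.76 W/m².

I ≈ 5.76 W/m²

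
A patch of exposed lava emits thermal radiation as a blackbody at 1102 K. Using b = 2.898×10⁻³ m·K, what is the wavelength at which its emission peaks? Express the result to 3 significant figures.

λ_max ≈ 2.63 μm

Wien's displacement law: λ_max = b/T = (2.898×10⁻³ m·K)/(1102 K) = 2.630×10⁻⁶ m.
That is 2.63 μm, in the infrared range.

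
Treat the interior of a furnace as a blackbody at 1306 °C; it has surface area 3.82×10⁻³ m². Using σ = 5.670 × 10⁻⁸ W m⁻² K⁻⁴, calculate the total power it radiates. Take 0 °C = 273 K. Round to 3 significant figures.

T = 1306 °C + 273 = 1579 K.
Area A = 3.82×10⁻³ m².
P = σAT⁴ = 5.670×10⁻⁸ × 3.82×10⁻³ × (1579)⁴ = 1.35×10³ W.

P ≈ 1.35×10³ W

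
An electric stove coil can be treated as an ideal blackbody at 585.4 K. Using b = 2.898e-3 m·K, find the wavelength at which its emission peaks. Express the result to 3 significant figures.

Wien's displacement law: λ_max = b/T = (2.898×10⁻³ m·K)/(585.4 K) = 4.950×10⁻⁶ m.
That is 4.95 μm, in the infrared range.

λ_max ≈ 4.95 μm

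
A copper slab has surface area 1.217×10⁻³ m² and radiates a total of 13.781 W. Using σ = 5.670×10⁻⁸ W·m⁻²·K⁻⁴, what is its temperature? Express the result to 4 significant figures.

T ≈ 668.5 K

Area A = 1.217×10⁻³ m².
P = σAT⁴ ⇒ T = (P/(σA))^(1/4) = (13.781/(5.670×10⁻⁸×1.217×10⁻³))^(1/4) = 668.5 K.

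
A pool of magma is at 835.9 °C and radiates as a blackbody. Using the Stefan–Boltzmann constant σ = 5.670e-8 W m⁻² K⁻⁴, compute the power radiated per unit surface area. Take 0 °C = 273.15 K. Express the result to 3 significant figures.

T = 835.9 °C + 273.15 = 1109.05 K.
Stefan–Boltzmann: I = σT⁴ = 5.670×10⁻⁸ × (1109.05)⁴ = 8.58×10⁴ W/m².

I ≈ 8.58×10⁴ W/m²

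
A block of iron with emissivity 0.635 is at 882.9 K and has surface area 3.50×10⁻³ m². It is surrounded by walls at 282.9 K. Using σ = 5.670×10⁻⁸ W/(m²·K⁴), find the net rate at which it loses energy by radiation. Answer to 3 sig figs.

Net loss ≈ 75.8 W

Area A = 3.50×10⁻³ m².
Net radiated power P_net = εσA(T⁴ − T₀⁴) = 0.635×5.670×10⁻⁸×3.50×10⁻³×(882.9⁴ − 282.9⁴).
T⁴ − T₀⁴ = 6.07640×10¹¹ − 6.40519×10⁹ = 6.01235×10¹¹ K⁴, so P_net = 75.8 W.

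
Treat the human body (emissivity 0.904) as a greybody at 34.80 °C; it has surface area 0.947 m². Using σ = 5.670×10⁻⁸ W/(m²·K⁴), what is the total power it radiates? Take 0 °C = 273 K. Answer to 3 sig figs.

P ≈ 436 W

T = 34.80 °C + 273 = 307.80 K.
Area A = 0.947 m².
P = εσAT⁴ = 0.904 × 5.670×10⁻⁸ × 0.947 × (307.80)⁴ = 436 W.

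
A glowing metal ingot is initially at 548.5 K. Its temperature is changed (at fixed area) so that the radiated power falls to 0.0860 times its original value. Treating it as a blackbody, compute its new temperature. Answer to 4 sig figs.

T₂ ≈ 297.0 K

P ∝ T⁴, so T₂/T₁ = (P₂/P₁)^(1/4) = (0.0860)^(1/4) = 0.541533.
T₂ = 548.5 × 0.541533 = 297.0 K.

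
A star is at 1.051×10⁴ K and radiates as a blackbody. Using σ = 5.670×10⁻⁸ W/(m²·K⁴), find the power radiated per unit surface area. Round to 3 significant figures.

I ≈ 6.92×10⁸ W/m²

Stefan–Boltzmann: I = σT⁴ = 5.670×10⁻⁸ × (1.051×10⁴)⁴ = 6.92×10⁸ W/m².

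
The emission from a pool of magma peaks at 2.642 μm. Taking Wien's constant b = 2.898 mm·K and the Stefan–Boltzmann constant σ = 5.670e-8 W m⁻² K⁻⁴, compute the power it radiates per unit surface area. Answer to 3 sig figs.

I ≈ 8.21×10⁴ W/m²

Wien's law: T = b/λ_max = 2.898×10⁻³/2.642×10⁻⁶ = 1096.90 K.
Then I = σT⁴ = 5.670×10⁻⁸×(1096.90)⁴ = 8.21×10⁴ W/m².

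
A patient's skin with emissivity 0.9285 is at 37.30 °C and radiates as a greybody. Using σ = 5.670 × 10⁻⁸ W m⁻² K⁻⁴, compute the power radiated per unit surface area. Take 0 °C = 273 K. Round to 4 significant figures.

T = 37.30 °C + 273 = 310.30 K.
Stefan–Boltzmann: I = εσT⁴ = 0.9285 × 5.670×10⁻⁸ × (310.30)⁴ = 488.1 W/m².

I ≈ 488.1 W/m²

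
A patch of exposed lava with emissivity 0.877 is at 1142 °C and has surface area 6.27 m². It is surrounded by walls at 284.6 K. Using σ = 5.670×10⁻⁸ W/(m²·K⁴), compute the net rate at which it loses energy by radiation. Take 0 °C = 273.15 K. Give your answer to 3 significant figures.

T = 1142 °C + 273.15 = 1415.15 K.
Area A = 6.27 m².
Net radiated power P_net = εσA(T⁴ − T₀⁴) = 0.877×5.670×10⁻⁸×6.27×(1415.15⁴ − 284.6⁴).
T⁴ − T₀⁴ = 4.01061×10¹² − 6.56054×10⁹ = 4.00405×10¹² K⁴, so P_net = 1.25×10⁶ W.

Net loss ≈ 1.25×10⁶ W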